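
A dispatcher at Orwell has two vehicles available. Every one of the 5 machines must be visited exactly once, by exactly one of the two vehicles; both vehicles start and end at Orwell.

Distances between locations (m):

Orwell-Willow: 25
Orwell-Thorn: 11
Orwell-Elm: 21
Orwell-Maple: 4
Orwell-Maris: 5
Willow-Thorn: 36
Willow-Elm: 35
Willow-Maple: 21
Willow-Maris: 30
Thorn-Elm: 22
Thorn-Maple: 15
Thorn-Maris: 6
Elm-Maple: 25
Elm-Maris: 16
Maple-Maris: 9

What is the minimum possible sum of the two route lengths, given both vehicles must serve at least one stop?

Minimum combined distance: 101 m.

Try each way of splitting the stops between the two vehicles (each non-empty) and, for each split, find the best tour for each vehicle:
  {Willow} + {Thorn, Elm, Maple, Maris}: 50 + 62 = 112
  {Thorn} + {Willow, Elm, Maple, Maris}: 22 + 81 = 103
  {Willow, Thorn} + {Elm, Maple, Maris}: 72 + 50 = 122
  {Elm} + {Willow, Thorn, Maple, Maris}: 42 + 72 = 114
  {Willow, Elm} + {Thorn, Maple, Maris}: 81 + 30 = 111
  {Thorn, Elm} + {Willow, Maple, Maris}: 54 + 60 = 114
  … (15 splits in total)
  {Maple} + {Willow, Thorn, Elm, Maris}: 8 + 93 = 101  ← best
Best: vehicle 1 Orwell → Maple → Orwell = 8; vehicle 2 Orwell → Willow → Elm → Thorn → Maris → Orwell = 93; combined 101.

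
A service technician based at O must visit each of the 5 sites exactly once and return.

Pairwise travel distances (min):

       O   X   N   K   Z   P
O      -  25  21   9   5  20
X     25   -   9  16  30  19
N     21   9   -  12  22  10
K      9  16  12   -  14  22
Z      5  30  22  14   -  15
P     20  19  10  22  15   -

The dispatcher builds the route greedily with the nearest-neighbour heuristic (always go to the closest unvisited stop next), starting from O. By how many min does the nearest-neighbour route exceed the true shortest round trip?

O: Z=5, K=9, P=20, N=21, X=25 ⇒ Z
Z: K=14, P=15, N=22, X=30 ⇒ K
K: N=12, X=16, P=22 ⇒ N
N: X=9, P=10 ⇒ X
X: P=19 ⇒ P
NN route O → Z → K → N → X → P → O costs 79.
Optimal: O → K → X → N → P → Z → O costs 64 (by enumerating all 60 distinct tours).
Excess = 79 − 64 = 15.

15 min longer than the optimal tour.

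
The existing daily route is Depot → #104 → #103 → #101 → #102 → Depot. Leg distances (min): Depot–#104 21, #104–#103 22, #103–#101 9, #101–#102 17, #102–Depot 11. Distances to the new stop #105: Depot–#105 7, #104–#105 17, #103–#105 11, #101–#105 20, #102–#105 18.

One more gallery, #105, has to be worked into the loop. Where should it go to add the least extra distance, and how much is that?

Insertion cost between consecutive stops i–j is d(i,#105) + d(#105,j) − d(i,j):
  between Depot and #104: 7 + 17 − 21 = 3
  between #104 and #103: 17 + 11 − 22 = 6
  between #103 and #101: 11 + 20 − 9 = 22
  between #101 and #102: 20 + 18 − 17 = 21
  between #102 and Depot: 18 + 7 − 11 = 14
Cheapest insertion is between Depot and #104, adding 3.
New total = 80 + 3 = 83.

Adding 3 min by placing #105 on the Depot–#104 leg.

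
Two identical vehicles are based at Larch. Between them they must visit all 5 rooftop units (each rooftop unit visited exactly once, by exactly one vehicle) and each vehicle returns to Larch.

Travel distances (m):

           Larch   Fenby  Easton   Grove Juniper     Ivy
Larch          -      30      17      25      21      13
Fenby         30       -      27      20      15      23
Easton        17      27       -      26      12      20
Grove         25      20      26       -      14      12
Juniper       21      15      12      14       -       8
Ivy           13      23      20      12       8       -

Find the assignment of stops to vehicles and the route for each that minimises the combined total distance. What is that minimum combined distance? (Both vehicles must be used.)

Minimum combined distance: 115 m.

Try each way of splitting the stops between the two vehicles (each non-empty) and, for each split, find the best tour for each vehicle:
  {Fenby} + {Easton, Grove, Juniper, Ivy}: 60 + 68 = 128
  {Easton} + {Fenby, Grove, Juniper, Ivy}: 34 + 81 = 115
  {Fenby, Easton} + {Grove, Juniper, Ivy}: 74 + 60 = 134
  {Grove} + {Fenby, Easton, Juniper, Ivy}: 50 + 80 = 130
  {Fenby, Grove} + {Easton, Juniper, Ivy}: 75 + 50 = 125
  {Easton, Grove} + {Fenby, Juniper, Ivy}: 68 + 66 = 134
  … (15 splits in total)
Best: vehicle 1 Larch → Easton → Larch = 34; vehicle 2 Larch → Grove → Fenby → Juniper → Ivy → Larch = 81; combined 115.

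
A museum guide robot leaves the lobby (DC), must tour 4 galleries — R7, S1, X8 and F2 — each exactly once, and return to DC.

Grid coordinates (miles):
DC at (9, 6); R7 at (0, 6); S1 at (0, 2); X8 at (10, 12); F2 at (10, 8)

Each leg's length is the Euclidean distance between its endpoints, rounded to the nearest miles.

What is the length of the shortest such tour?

Shortest round trip = 32 miles.

With 4 stops there are 4!/2 = 12 distinct round trips (a route and its reverse cost the same).
DC → R7 → S1 → X8 → F2 → DC: 9+4+14+4+2 = 33
DC → R7 → S1 → F2 → X8 → DC: 9+4+12+4+6 = 35
DC → R7 → X8 → S1 → F2 → DC: 9+12+14+12+2 = 49
DC → R7 → X8 → F2 → S1 → DC: 9+12+4+12+10 = 47
DC → R7 → F2 → S1 → X8 → DC: 9+10+12+14+6 = 51
DC → R7 → F2 → X8 → S1 → DC: 9+10+4+14+10 = 47
DC → S1 → R7 → X8 → F2 → DC: 10+4+12+4+2 = 32
DC → S1 → R7 → F2 → X8 → DC: 10+4+10+4+6 = 34
DC → S1 → X8 → R7 → F2 → DC: 10+14+12+10+2 = 48
DC → S1 → F2 → R7 → X8 → DC: 10+12+10+12+6 = 50
DC → X8 → R7 → S1 → F2 → DC: 6+12+4+12+2 = 36
DC → X8 → S1 → R7 → F2 → DC: 6+14+4+10+2 = 36
The minimum is 32.
One optimal route: DC → S1 → R7 → X8 → F2 → DC (or its reverse).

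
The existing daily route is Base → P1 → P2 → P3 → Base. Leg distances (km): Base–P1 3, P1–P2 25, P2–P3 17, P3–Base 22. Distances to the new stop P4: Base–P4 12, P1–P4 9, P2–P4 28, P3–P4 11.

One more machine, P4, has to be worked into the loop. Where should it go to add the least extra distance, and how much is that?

Insertion cost between consecutive stops i–j is d(i,P4) + d(P4,j) − d(i,j):
  between Base and P1: 12 + 9 − 3 = 18
  between P1 and P2: 9 + 28 − 25 = 12
  between P2 and P3: 28 + 11 − 17 = 22
  between P3 and Base: 11 + 12 − 22 = 1
Cheapest insertion is between P3 and Base, adding 1.
New total = 67 + 1 = 68.

+1 km — insert P4 between P3 and Base.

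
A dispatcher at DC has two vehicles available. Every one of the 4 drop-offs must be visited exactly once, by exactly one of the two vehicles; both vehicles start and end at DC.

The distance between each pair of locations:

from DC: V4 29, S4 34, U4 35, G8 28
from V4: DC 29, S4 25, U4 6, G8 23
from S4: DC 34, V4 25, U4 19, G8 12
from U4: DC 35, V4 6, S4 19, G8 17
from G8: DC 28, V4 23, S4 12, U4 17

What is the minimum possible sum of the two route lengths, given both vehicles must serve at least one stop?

Try each way of splitting the stops between the two vehicles (each non-empty) and, for each split, find the best tour for each vehicle:
  {V4} + {S4, U4, G8}: 58 + 94 = 152
  {S4} + {V4, U4, G8}: 68 + 80 = 148
  {V4, S4} + {U4, G8}: 88 + 80 = 168
  {U4} + {V4, S4, G8}: 70 + 94 = 164
  {V4, U4} + {S4, G8}: 70 + 74 = 144
  {S4, U4} + {V4, G8}: 88 + 80 = 168
  … (7 splits in total)
Best: vehicle 1 DC → V4 → U4 → DC = 70; vehicle 2 DC → S4 → G8 → DC = 74; combined 144.

144 — the smallest possible combined total.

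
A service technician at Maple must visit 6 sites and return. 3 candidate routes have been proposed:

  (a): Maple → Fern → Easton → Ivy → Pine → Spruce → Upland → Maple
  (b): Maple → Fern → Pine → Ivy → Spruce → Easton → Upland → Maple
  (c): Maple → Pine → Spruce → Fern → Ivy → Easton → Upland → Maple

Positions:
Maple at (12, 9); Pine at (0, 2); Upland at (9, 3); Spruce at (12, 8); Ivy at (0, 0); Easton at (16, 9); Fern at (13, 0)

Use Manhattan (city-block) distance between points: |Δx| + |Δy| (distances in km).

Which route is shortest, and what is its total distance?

74 km — (b) is the shortest.

(a): 10 + 12 + 25 + 2 + 18 + 8 + 9 = 84
(b): 10 + 15 + 2 + 20 + 5 + 13 + 9 = 74
(c): 19 + 18 + 9 + 13 + 25 + 13 + 9 = 106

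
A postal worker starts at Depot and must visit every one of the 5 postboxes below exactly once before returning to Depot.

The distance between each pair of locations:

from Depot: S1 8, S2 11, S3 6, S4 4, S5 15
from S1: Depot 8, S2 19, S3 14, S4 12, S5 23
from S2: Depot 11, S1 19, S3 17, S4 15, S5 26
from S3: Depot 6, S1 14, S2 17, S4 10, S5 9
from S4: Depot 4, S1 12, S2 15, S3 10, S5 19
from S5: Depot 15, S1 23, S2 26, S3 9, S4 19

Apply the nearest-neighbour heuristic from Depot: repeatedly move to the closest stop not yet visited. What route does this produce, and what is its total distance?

Total distance 76 via the nearest-neighbour route Depot → S4 → S3 → S5 → S1 → S2 → Depot.

Depot → [S4:4 / S3:6 / S1:8 / S2:11 / S5:15] → S4 (4)
S4 → [S3:10 / S1:12 / S2:15 / S5:19] → S3 (10)
S3 → [S5:9 / S1:14 / S2:17] → S5 (9)
S5 → [S1:23 / S2:26] → S1 (23)
S1 → [S2:19] → S2 (19)
Return S2→Depot: 11.
Total = 4 + 10 + 9 + 23 + 19 + 11 = 76.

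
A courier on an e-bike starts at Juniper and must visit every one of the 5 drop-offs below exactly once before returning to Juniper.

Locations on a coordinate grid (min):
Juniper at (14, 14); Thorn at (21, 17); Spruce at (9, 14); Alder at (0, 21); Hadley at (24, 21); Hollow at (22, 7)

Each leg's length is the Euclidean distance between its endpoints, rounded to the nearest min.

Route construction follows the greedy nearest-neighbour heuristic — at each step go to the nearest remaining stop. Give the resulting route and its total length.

At Juniper the remaining stops are Spruce 5, Thorn 8, Hollow 11, Hadley 12, Alder 16; go to Spruce.
At Spruce the remaining stops are Alder 11, Thorn 12, Hollow 15, Hadley 17; go to Alder.
At Alder the remaining stops are Thorn 21, Hadley 24, Hollow 26; go to Thorn.
At Thorn the remaining stops are Hadley 5, Hollow 10; go to Hadley.
At Hadley the remaining stops are Hollow 14; go to Hollow.
Return Hollow→Juniper: 11.
Total = 5 + 11 + 21 + 5 + 14 + 11 = 67.

67 min along Juniper → Spruce → Alder → Thorn → Hadley → Hollow → Juniper.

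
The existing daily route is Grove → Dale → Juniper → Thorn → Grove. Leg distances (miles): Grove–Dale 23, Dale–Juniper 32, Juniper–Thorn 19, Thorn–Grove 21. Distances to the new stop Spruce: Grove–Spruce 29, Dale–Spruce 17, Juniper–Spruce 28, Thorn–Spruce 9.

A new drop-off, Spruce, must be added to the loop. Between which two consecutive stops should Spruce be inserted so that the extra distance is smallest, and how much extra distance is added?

Insertion cost between consecutive stops i–j is d(i,Spruce) + d(Spruce,j) − d(i,j):
  between Grove and Dale: 29 + 17 − 23 = 23
  between Dale and Juniper: 17 + 28 − 32 = 13
  between Juniper and Thorn: 28 + 9 − 19 = 18
  between Thorn and Grove: 9 + 29 − 21 = 17
Cheapest insertion is between Dale and Juniper, adding 13.
New total = 95 + 13 = 108.

Minimum extra distance: 13 miles, inserting Spruce between Dale and Juniper.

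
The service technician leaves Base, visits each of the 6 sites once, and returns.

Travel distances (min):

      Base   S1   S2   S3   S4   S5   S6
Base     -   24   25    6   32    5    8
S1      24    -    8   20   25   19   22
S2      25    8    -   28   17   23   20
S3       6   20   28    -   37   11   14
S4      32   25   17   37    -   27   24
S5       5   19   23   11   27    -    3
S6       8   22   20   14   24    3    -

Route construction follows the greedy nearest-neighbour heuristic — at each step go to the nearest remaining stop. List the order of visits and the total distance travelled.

Total distance 99 min via the nearest-neighbour route Base → S5 → S6 → S3 → S1 → S2 → S4 → Base.

At Base the remaining stops are S5 5, S3 6, S6 8, S1 24, S2 25, S4 32; go to S5.
At S5 the remaining stops are S6 3, S3 11, S1 19, S2 23, S4 27; go to S6.
At S6 the remaining stops are S3 14, S2 20, S1 22, S4 24; go to S3.
At S3 the remaining stops are S1 20, S2 28, S4 37; go to S1.
At S1 the remaining stops are S2 8, S4 25; go to S2.
At S2 the remaining stops are S4 17; go to S4.
Return S4→Base: 32.
Total = 5 + 3 + 14 + 20 + 8 + 17 + 32 = 99.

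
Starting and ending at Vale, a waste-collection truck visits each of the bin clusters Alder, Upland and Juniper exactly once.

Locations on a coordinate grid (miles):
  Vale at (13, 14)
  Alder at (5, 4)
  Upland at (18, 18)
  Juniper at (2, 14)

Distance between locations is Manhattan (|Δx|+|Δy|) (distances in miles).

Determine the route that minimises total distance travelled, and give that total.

Minimum total distance: 60 miles.

With 3 stops there are 3!/2 = 3 distinct round trips (a route and its reverse cost the same).
Vale→Alder→Upland→Juniper→Vale: 18+27+20+11 = 76
Vale→Alder→Juniper→Upland→Vale: 18+13+20+9 = 60
Vale→Upland→Alder→Juniper→Vale: 9+27+13+11 = 60
The minimum is 60.
One optimal route: Vale → Alder → Juniper → Upland → Vale (or its reverse).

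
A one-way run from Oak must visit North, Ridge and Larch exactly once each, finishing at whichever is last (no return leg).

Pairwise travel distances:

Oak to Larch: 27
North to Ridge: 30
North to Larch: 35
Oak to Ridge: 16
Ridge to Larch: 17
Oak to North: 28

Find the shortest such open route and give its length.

There are 3! = 6 possible orderings.
Oak→North→Ridge→Larch: 28+30+17 = 75
Oak→North→Larch→Ridge: 28+35+17 = 80
Oak→Ridge→North→Larch: 16+30+35 = 81
Oak→Ridge→Larch→North: 16+17+35 = 68
Oak→Larch→North→Ridge: 27+35+30 = 92
Oak→Larch→Ridge→North: 27+17+30 = 74
The minimum is 68.
One shortest path: Oak → Ridge → Larch → North.

Minimum one-way distance = 68.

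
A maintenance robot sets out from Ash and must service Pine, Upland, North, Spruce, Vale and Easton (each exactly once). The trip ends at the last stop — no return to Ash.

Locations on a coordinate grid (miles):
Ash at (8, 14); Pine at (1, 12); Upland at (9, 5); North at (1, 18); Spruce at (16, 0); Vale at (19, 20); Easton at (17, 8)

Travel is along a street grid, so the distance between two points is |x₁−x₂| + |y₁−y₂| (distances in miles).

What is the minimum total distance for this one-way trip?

There are 6! = 720 possible orderings.
Ash - Pine - Upland - North - Spruce - Vale - Easton: 9+15+21+33+23+14 = 115
Ash - Pine - Upland - North - Spruce - Easton - Vale: 9+15+21+33+9+14 = 101
Ash - Pine - Upland - North - Vale - Spruce - Easton: 9+15+21+20+23+9 = 97
Ash - Pine - Upland - North - Vale - Easton - Spruce: 9+15+21+20+14+9 = 88
Ash - Pine - Upland - North - Easton - Spruce - Vale: 9+15+21+26+9+23 = 103
Ash - Pine - Upland - North - Easton - Vale - Spruce: 9+15+21+26+14+23 = 108
Ash - Pine - Upland - Spruce - North - Vale - Easton: 9+15+12+33+20+14 = 103
Ash - Pine - Upland - Spruce - North - Easton - Vale: 9+15+12+33+26+14 = 109
… (712 more)
Ash - North - Pine - Upland - Spruce - Easton - Vale: 11+6+15+12+9+14 = 67  ← best
The minimum is 67.
One shortest path: Ash → North → Pine → Upland → Spruce → Easton → Vale.

Minimum one-way distance = 67 miles.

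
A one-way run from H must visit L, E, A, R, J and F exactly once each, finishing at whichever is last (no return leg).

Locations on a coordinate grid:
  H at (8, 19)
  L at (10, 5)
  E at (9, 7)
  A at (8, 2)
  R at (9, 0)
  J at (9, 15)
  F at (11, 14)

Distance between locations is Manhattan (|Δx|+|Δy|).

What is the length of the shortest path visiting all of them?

Shortest open route: 28.

There are 6! = 720 possible orderings.
H→L→E→A→R→J→F: 16+3+6+3+15+3 = 46
H→L→E→A→R→F→J: 16+3+6+3+16+3 = 47
H→L→E→A→J→R→F: 16+3+6+14+15+16 = 70
H→L→E→A→J→F→R: 16+3+6+14+3+16 = 58
H→L→E→A→F→R→J: 16+3+6+15+16+15 = 71
H→L→E→A→F→J→R: 16+3+6+15+3+15 = 58
H→L→E→R→A→J→F: 16+3+7+3+14+3 = 46
H→L→E→R→A→F→J: 16+3+7+3+15+3 = 47
… (712 more)
H→J→F→E→L→A→R: 5+3+9+3+5+3 = 28  ← best
The minimum is 28.
One shortest path: H → J → F → E → L → A → R.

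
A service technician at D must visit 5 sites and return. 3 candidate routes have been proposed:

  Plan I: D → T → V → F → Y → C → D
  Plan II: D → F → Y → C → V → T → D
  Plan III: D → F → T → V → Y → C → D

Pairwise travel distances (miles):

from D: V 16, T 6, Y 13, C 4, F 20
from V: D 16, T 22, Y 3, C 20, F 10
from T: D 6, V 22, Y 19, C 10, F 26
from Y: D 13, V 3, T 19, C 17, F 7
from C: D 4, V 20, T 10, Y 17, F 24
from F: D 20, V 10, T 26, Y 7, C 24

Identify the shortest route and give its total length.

Plan I: 6 + 22 + 10 + 7 + 17 + 4 = 66
Plan II: 20 + 7 + 17 + 20 + 22 + 6 = 92
Plan III: 20 + 26 + 22 + 3 + 17 + 4 = 92

Shortest is Plan I, total 66 miles.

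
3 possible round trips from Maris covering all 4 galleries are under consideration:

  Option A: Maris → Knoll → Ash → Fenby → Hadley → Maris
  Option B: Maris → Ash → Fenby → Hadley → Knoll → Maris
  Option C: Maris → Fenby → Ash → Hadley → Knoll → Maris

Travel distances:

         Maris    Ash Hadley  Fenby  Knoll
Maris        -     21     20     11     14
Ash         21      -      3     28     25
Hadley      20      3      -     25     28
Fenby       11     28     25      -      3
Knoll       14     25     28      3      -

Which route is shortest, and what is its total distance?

84 — Option C is the shortest.

Option A: 14 + 25 + 28 + 25 + 20 = 112
Option B: 21 + 28 + 25 + 28 + 14 = 116
Option C: 11 + 28 + 3 + 28 + 14 = 84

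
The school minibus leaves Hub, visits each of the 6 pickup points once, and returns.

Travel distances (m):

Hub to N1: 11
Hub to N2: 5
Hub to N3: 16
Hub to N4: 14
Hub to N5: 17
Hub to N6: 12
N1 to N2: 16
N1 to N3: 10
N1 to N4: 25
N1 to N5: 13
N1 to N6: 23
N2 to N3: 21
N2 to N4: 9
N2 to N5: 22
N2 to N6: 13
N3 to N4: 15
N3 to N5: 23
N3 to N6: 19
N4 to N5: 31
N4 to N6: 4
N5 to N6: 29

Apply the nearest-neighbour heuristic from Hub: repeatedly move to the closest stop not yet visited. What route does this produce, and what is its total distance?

Nearest-neighbour total = 77 m; route Hub → N2 → N4 → N6 → N3 → N1 → N5 → Hub.

From Hub: distances to unvisited — N2=5, N1=11, N6=12, N4=14, N3=16, N5=17. Nearest is N2 (5).
From N2: distances to unvisited — N4=9, N6=13, N1=16, N3=21, N5=22. Nearest is N4 (9).
From N4: distances to unvisited — N6=4, N3=15, N1=25, N5=31. Nearest is N6 (4).
From N6: distances to unvisited — N3=19, N1=23, N5=29. Nearest is N3 (19).
From N3: distances to unvisited — N1=10, N5=23. Nearest is N1 (10).
From N1: distances to unvisited — N5=13. Nearest is N5 (13).
Return N5→Hub: 17.
Total = 5 + 9 + 4 + 19 + 10 + 13 + 17 = 77.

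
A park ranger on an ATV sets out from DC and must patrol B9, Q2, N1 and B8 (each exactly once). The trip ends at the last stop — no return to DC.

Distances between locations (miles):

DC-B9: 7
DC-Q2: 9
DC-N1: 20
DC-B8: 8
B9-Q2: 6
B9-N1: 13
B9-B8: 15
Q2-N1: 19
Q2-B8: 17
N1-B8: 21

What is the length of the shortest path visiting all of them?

There are 4! = 24 possible orderings.
DC→B9→Q2→N1→B8: 7+6+19+21 = 53
DC→B9→Q2→B8→N1: 7+6+17+21 = 51
DC→B9→N1→Q2→B8: 7+13+19+17 = 56
DC→B9→N1→B8→Q2: 7+13+21+17 = 58
DC→B9→B8→Q2→N1: 7+15+17+19 = 58
DC→B9→B8→N1→Q2: 7+15+21+19 = 62
DC→Q2→B9→N1→B8: 9+6+13+21 = 49
DC→Q2→B9→B8→N1: 9+6+15+21 = 51
DC→Q2→N1→B9→B8: 9+19+13+15 = 56
DC→Q2→N1→B8→B9: 9+19+21+15 = 64
DC→Q2→B8→B9→N1: 9+17+15+13 = 54
DC→Q2→B8→N1→B9: 9+17+21+13 = 60
DC→N1→B9→Q2→B8: 20+13+6+17 = 56
DC→N1→B9→B8→Q2: 20+13+15+17 = 65
… (10 more)
DC→B8→Q2→B9→N1: 8+17+6+13 = 44  ← best
The minimum is 44.
One shortest path: DC → B8 → Q2 → B9 → N1.

Shortest open route: 44 miles.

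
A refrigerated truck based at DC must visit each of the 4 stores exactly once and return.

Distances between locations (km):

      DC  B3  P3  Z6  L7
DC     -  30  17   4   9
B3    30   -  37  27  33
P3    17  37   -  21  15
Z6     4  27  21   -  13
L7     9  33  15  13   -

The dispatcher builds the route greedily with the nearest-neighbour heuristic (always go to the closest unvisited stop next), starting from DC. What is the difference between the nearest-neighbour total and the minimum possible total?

From DC: Z6=4, L7=9, P3=17, B3=30 → choose Z6 (4).
From Z6: L7=13, P3=21, B3=27 → choose L7 (13).
From L7: P3=15, B3=33 → choose P3 (15).
From P3: B3=37 → choose B3 (37).
NN route DC → Z6 → L7 → P3 → B3 → DC costs 99.
Optimal: DC → Z6 → B3 → P3 → L7 → DC costs 92 (by enumerating all 12 distinct tours).
Excess = 99 − 92 = 7.

Excess over optimum: 7 km.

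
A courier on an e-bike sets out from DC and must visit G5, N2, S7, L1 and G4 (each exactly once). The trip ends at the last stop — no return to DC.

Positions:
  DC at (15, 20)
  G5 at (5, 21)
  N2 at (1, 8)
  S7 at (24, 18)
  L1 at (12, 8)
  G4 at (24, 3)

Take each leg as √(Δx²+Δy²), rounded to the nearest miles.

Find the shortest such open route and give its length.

Minimum one-way distance = 62 miles.

There are 5! = 120 possible orderings.
DC - G5 - N2 - S7 - L1 - G4: 10+14+25+16+13 = 78
DC - G5 - N2 - S7 - G4 - L1: 10+14+25+15+13 = 77
DC - G5 - N2 - L1 - S7 - G4: 10+14+11+16+15 = 66
DC - G5 - N2 - L1 - G4 - S7: 10+14+11+13+15 = 63
DC - G5 - N2 - G4 - S7 - L1: 10+14+24+15+16 = 79
DC - G5 - N2 - G4 - L1 - S7: 10+14+24+13+16 = 77
DC - G5 - S7 - N2 - L1 - G4: 10+19+25+11+13 = 78
DC - G5 - S7 - N2 - G4 - L1: 10+19+25+24+13 = 91
DC - G5 - S7 - L1 - N2 - G4: 10+19+16+11+24 = 80
DC - G5 - S7 - L1 - G4 - N2: 10+19+16+13+24 = 82
DC - G5 - S7 - G4 - N2 - L1: 10+19+15+24+11 = 79
DC - G5 - S7 - G4 - L1 - N2: 10+19+15+13+11 = 68
DC - G5 - L1 - N2 - S7 - G4: 10+15+11+25+15 = 76
DC - G5 - L1 - N2 - G4 - S7: 10+15+11+24+15 = 75
… (106 more)
DC - S7 - G4 - L1 - N2 - G5: 9+15+13+11+14 = 62  ← best
The minimum is 62.
One shortest path: DC → S7 → G4 → L1 → N2 → G5.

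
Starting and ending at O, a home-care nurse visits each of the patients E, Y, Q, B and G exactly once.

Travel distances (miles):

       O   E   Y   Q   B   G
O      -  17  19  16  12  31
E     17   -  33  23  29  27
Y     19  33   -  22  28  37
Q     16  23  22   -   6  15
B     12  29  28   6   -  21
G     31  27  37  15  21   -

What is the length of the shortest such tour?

With 5 stops there are 5!/2 = 60 distinct round trips (a route and its reverse cost the same).
O-E-Y-Q-B-G-O: 17+33+22+6+21+31 = 130
O-E-Y-Q-G-B-O: 17+33+22+15+21+12 = 120
O-E-Y-B-Q-G-O: 17+33+28+6+15+31 = 130
O-E-Y-B-G-Q-O: 17+33+28+21+15+16 = 130
O-E-Y-G-Q-B-O: 17+33+37+15+6+12 = 120
O-E-Y-G-B-Q-O: 17+33+37+21+6+16 = 130
O-E-Q-Y-B-G-O: 17+23+22+28+21+31 = 142
O-E-Q-Y-G-B-O: 17+23+22+37+21+12 = 132
O-E-Q-B-Y-G-O: 17+23+6+28+37+31 = 142
O-E-Q-B-G-Y-O: 17+23+6+21+37+19 = 123
O-E-Q-G-Y-B-O: 17+23+15+37+28+12 = 132
O-E-Q-G-B-Y-O: 17+23+15+21+28+19 = 123
O-E-B-Y-Q-G-O: 17+29+28+22+15+31 = 142
O-E-B-Y-G-Q-O: 17+29+28+37+15+16 = 142
… (46 more)
O-E-G-Q-B-Y-O: 17+27+15+6+28+19 = 112  ← best
The minimum is 112.
One optimal route: O → E → G → Q → B → Y → O (or its reverse).

112 miles — the shortest possible round trip.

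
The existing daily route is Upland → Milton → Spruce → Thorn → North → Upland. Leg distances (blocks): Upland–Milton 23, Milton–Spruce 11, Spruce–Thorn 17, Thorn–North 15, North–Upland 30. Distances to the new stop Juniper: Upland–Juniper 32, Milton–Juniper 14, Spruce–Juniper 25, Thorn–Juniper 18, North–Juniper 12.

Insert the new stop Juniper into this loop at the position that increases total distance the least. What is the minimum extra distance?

Insertion cost between consecutive stops i–j is d(i,Juniper) + d(Juniper,j) − d(i,j):
  between Upland and Milton: 32 + 14 − 23 = 23
  between Milton and Spruce: 14 + 25 − 11 = 28
  between Spruce and Thorn: 25 + 18 − 17 = 26
  between Thorn and North: 18 + 12 − 15 = 15
  between North and Upland: 12 + 32 − 30 = 14
Cheapest insertion is between North and Upland, adding 14.
New total = 96 + 14 = 110.

Minimum extra distance: 14 blocks, inserting Juniper between North and Upland.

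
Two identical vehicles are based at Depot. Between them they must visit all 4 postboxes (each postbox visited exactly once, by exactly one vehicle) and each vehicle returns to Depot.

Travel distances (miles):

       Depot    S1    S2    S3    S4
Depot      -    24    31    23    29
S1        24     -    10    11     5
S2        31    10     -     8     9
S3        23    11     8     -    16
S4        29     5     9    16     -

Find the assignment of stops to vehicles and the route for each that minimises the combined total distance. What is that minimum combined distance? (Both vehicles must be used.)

Minimum combined distance: 115 miles.

Check every non-empty split of the stops between the two vehicles; for each half take its own optimal tour:
  {S1} + {S2, S3, S4}: 48 + 69 = 117
  {S2} + {S1, S3, S4}: 62 + 68 = 130
  {S1, S2} + {S3, S4}: 65 + 68 = 133
  {S3} + {S1, S2, S4}: 46 + 69 = 115
  {S1, S3} + {S2, S4}: 58 + 69 = 127
  {S2, S3} + {S1, S4}: 62 + 58 = 120
  … (7 splits in total)
Best: vehicle 1 Depot → S3 → Depot = 46; vehicle 2 Depot → S1 → S4 → S2 → Depot = 69; combined 115.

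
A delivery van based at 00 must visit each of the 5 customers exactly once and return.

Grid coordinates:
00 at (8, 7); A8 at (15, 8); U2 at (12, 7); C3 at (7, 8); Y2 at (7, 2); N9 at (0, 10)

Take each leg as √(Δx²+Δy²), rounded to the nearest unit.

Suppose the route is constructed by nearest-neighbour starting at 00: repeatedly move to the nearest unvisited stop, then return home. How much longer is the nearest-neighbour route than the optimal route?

00: C3=1, U2=4, Y2=5, A8=7, N9=9 ⇒ C3
C3: U2=5, Y2=6, N9=7, A8=8 ⇒ U2
U2: A8=3, Y2=7, N9=12 ⇒ A8
A8: Y2=10, N9=15 ⇒ Y2
Y2: N9=11 ⇒ N9
NN route 00 → C3 → U2 → A8 → Y2 → N9 → 00 costs 39.
Optimal: 00 → A8 → U2 → Y2 → N9 → C3 → 00 costs 36 (by enumerating all 60 distinct tours).
Excess = 39 − 36 = 3.

Excess over optimum: 3.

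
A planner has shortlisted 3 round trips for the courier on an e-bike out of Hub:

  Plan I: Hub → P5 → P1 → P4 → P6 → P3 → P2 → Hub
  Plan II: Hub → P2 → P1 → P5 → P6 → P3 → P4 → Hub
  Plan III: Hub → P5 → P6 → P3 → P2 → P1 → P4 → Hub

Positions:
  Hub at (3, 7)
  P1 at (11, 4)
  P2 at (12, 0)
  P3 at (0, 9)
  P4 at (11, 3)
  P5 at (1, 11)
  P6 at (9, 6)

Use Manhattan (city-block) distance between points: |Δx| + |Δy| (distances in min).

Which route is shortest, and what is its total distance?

Plan I: 6 + 17 + 1 + 5 + 12 + 21 + 16 = 78
Plan II: 16 + 5 + 17 + 13 + 12 + 17 + 12 = 92
Plan III: 6 + 13 + 12 + 21 + 5 + 1 + 12 = 70

Shortest is Plan III, total 70 min.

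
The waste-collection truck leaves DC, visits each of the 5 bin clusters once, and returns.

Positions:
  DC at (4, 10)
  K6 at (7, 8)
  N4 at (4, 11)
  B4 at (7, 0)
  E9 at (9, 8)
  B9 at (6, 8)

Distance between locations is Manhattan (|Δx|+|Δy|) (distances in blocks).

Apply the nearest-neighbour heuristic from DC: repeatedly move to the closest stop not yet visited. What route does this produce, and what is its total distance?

From DC: distances to unvisited — N4=1, B9=4, K6=5, E9=7, B4=13. Nearest is N4 (1).
From N4: distances to unvisited — B9=5, K6=6, E9=8, B4=14. Nearest is B9 (5).
From B9: distances to unvisited — K6=1, E9=3, B4=9. Nearest is K6 (1).
From K6: distances to unvisited — E9=2, B4=8. Nearest is E9 (2).
From E9: distances to unvisited — B4=10. Nearest is B4 (10).
Return B4→DC: 13.
Total = 1 + 5 + 1 + 2 + 10 + 13 = 32.

32 blocks along DC → N4 → B9 → K6 → E9 → B4 → DC.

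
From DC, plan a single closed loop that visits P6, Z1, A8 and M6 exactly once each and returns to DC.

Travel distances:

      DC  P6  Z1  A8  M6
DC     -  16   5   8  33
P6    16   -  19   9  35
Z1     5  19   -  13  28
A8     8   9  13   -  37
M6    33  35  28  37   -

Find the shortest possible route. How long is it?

85 — the shortest possible round trip.

DC → P6 → Z1 → A8 → M6 → DC: 16+19+13+37+33 = 118
DC → P6 → Z1 → M6 → A8 → DC: 16+19+28+37+8 = 108
DC → P6 → A8 → Z1 → M6 → DC: 16+9+13+28+33 = 99
DC → P6 → A8 → M6 → Z1 → DC: 16+9+37+28+5 = 95
DC → P6 → M6 → Z1 → A8 → DC: 16+35+28+13+8 = 100
DC → P6 → M6 → A8 → Z1 → DC: 16+35+37+13+5 = 106
DC → Z1 → P6 → A8 → M6 → DC: 5+19+9+37+33 = 103
DC → Z1 → P6 → M6 → A8 → DC: 5+19+35+37+8 = 104
DC → Z1 → A8 → P6 → M6 → DC: 5+13+9+35+33 = 95
DC → Z1 → M6 → P6 → A8 → DC: 5+28+35+9+8 = 85
DC → A8 → P6 → Z1 → M6 → DC: 8+9+19+28+33 = 97
DC → A8 → Z1 → P6 → M6 → DC: 8+13+19+35+33 = 108
The minimum is 85.
One optimal route: DC → Z1 → M6 → P6 → A8 → DC (or its reverse).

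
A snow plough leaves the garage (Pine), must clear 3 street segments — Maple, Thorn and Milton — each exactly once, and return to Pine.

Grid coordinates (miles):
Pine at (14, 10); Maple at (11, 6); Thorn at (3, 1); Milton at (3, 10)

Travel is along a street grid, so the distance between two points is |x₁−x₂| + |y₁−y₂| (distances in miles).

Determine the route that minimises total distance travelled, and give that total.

There are 3 distinct closed tours to check (reversals are equivalent).
Pine→Maple→Thorn→Milton→Pine: 7+13+9+11 = 40
Pine→Maple→Milton→Thorn→Pine: 7+12+9+20 = 48
Pine→Thorn→Maple→Milton→Pine: 20+13+12+11 = 56
The minimum is 40.
One optimal route: Pine → Maple → Thorn → Milton → Pine (or its reverse).

Shortest round trip = 40 miles.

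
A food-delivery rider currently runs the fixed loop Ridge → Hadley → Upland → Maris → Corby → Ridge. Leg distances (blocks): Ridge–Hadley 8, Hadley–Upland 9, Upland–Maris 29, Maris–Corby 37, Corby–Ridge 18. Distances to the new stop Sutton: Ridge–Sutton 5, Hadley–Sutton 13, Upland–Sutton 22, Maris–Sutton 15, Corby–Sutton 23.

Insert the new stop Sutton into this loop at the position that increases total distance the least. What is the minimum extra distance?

Minimum extra distance: 1 blocks, inserting Sutton between Maris and Corby.

Insertion cost between consecutive stops i–j is d(i,Sutton) + d(Sutton,j) − d(i,j):
  between Ridge and Hadley: 5 + 13 − 8 = 10
  between Hadley and Upland: 13 + 22 − 9 = 26
  between Upland and Maris: 22 + 15 − 29 = 8
  between Maris and Corby: 15 + 23 − 37 = 1
  between Corby and Ridge: 23 + 5 − 18 = 10
Cheapest insertion is between Maris and Corby, adding 1.
New total = 101 + 1 = 102.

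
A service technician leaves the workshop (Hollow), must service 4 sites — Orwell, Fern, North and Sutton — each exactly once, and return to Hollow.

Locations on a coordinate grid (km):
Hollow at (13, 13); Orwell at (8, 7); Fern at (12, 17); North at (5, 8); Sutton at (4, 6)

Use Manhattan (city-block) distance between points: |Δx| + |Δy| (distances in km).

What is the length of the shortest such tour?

Hollow→Orwell→Fern→North→Sutton→Hollow: 11+14+16+3+16 = 60
Hollow→Orwell→Fern→Sutton→North→Hollow: 11+14+19+3+13 = 60
Hollow→Orwell→North→Fern→Sutton→Hollow: 11+4+16+19+16 = 66
Hollow→Orwell→North→Sutton→Fern→Hollow: 11+4+3+19+5 = 42
Hollow→Orwell→Sutton→Fern→North→Hollow: 11+5+19+16+13 = 64
Hollow→Orwell→Sutton→North→Fern→Hollow: 11+5+3+16+5 = 40
Hollow→Fern→Orwell→North→Sutton→Hollow: 5+14+4+3+16 = 42
Hollow→Fern→Orwell→Sutton→North→Hollow: 5+14+5+3+13 = 40
Hollow→Fern→North→Orwell→Sutton→Hollow: 5+16+4+5+16 = 46
Hollow→Fern→Sutton→Orwell→North→Hollow: 5+19+5+4+13 = 46
Hollow→North→Orwell→Fern→Sutton→Hollow: 13+4+14+19+16 = 66
Hollow→North→Fern→Orwell→Sutton→Hollow: 13+16+14+5+16 = 64
The minimum is 40.
One optimal route: Hollow → Orwell → Sutton → North → Fern → Hollow (or its reverse).

40 km — the shortest possible round trip.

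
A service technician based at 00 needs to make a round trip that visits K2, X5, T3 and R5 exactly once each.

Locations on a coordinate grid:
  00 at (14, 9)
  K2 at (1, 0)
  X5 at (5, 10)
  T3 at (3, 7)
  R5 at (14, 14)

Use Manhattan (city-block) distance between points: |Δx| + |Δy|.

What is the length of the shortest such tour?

There are 12 distinct closed tours to check (reversals are equivalent).
00 - K2 - X5 - T3 - R5 - 00: 22+14+5+18+5 = 64
00 - K2 - X5 - R5 - T3 - 00: 22+14+13+18+13 = 80
00 - K2 - T3 - X5 - R5 - 00: 22+9+5+13+5 = 54
00 - K2 - T3 - R5 - X5 - 00: 22+9+18+13+10 = 72
00 - K2 - R5 - X5 - T3 - 00: 22+27+13+5+13 = 80
00 - K2 - R5 - T3 - X5 - 00: 22+27+18+5+10 = 82
00 - X5 - K2 - T3 - R5 - 00: 10+14+9+18+5 = 56
00 - X5 - K2 - R5 - T3 - 00: 10+14+27+18+13 = 82
00 - X5 - T3 - K2 - R5 - 00: 10+5+9+27+5 = 56
00 - X5 - R5 - K2 - T3 - 00: 10+13+27+9+13 = 72
00 - T3 - K2 - X5 - R5 - 00: 13+9+14+13+5 = 54
00 - T3 - X5 - K2 - R5 - 00: 13+5+14+27+5 = 64
The minimum is 54.
One optimal route: 00 → K2 → T3 → X5 → R5 → 00 (or its reverse).

54 — the shortest possible round trip.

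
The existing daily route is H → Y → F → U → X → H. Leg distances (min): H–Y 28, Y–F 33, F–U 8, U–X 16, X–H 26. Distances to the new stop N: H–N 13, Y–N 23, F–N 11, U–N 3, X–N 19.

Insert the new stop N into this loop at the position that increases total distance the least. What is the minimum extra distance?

Insertion cost between consecutive stops i–j is d(i,N) + d(N,j) − d(i,j):
  between H and Y: 13 + 23 − 28 = 8
  between Y and F: 23 + 11 − 33 = 1
  between F and U: 11 + 3 − 8 = 6
  between U and X: 3 + 19 − 16 = 6
  between X and H: 19 + 13 − 26 = 6
Cheapest insertion is between Y and F, adding 1.
New total = 111 + 1 = 112.

+1 min — insert N between Y and F.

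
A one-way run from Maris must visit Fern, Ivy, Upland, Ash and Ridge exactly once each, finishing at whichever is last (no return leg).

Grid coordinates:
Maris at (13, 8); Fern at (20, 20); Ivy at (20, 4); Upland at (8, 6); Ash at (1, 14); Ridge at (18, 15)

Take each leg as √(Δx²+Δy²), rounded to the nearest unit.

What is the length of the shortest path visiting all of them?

There are 5! = 120 possible orderings.
Maris → Fern → Ivy → Upland → Ash → Ridge: 14+16+12+11+17 = 70
Maris → Fern → Ivy → Upland → Ridge → Ash: 14+16+12+13+17 = 72
Maris → Fern → Ivy → Ash → Upland → Ridge: 14+16+21+11+13 = 75
Maris → Fern → Ivy → Ash → Ridge → Upland: 14+16+21+17+13 = 81
Maris → Fern → Ivy → Ridge → Upland → Ash: 14+16+11+13+11 = 65
Maris → Fern → Ivy → Ridge → Ash → Upland: 14+16+11+17+11 = 69
Maris → Fern → Upland → Ivy → Ash → Ridge: 14+18+12+21+17 = 82
Maris → Fern → Upland → Ivy → Ridge → Ash: 14+18+12+11+17 = 72
Maris → Fern → Upland → Ash → Ivy → Ridge: 14+18+11+21+11 = 75
Maris → Fern → Upland → Ash → Ridge → Ivy: 14+18+11+17+11 = 71
Maris → Fern → Upland → Ridge → Ivy → Ash: 14+18+13+11+21 = 77
Maris → Fern → Upland → Ridge → Ash → Ivy: 14+18+13+17+21 = 83
Maris → Fern → Ash → Ivy → Upland → Ridge: 14+20+21+12+13 = 80
Maris → Fern → Ash → Ivy → Ridge → Upland: 14+20+21+11+13 = 79
… (106 more)
Maris → Upland → Ash → Fern → Ridge → Ivy: 5+11+20+5+11 = 52  ← best
The minimum is 52.
One shortest path: Maris → Upland → Ash → Fern → Ridge → Ivy.

Shortest open route: 52.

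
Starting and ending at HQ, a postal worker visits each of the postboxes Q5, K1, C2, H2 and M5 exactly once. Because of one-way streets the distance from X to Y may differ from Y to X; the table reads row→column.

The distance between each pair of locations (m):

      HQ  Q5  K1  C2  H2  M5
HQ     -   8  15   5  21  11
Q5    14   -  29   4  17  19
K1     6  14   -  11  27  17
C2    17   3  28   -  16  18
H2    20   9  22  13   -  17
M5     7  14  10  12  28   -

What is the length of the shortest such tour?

Minimum total distance: 58 m.

HQ → Q5 → K1 → C2 → H2 → M5 → HQ: 8+29+11+16+17+7 = 88
HQ → Q5 → K1 → C2 → M5 → H2 → HQ: 8+29+11+18+28+20 = 114
HQ → Q5 → K1 → H2 → C2 → M5 → HQ: 8+29+27+13+18+7 = 102
HQ → Q5 → K1 → H2 → M5 → C2 → HQ: 8+29+27+17+12+17 = 110
HQ → Q5 → K1 → M5 → C2 → H2 → HQ: 8+29+17+12+16+20 = 102
HQ → Q5 → K1 → M5 → H2 → C2 → HQ: 8+29+17+28+13+17 = 112
HQ → Q5 → C2 → K1 → H2 → M5 → HQ: 8+4+28+27+17+7 = 91
HQ → Q5 → C2 → K1 → M5 → H2 → HQ: 8+4+28+17+28+20 = 105
HQ → Q5 → C2 → H2 → K1 → M5 → HQ: 8+4+16+22+17+7 = 74
HQ → Q5 → C2 → H2 → M5 → K1 → HQ: 8+4+16+17+10+6 = 61
HQ → Q5 → C2 → M5 → K1 → H2 → HQ: 8+4+18+10+27+20 = 87
HQ → Q5 → C2 → M5 → H2 → K1 → HQ: 8+4+18+28+22+6 = 86
HQ → Q5 → H2 → K1 → C2 → M5 → HQ: 8+17+22+11+18+7 = 83
HQ → Q5 → H2 → K1 → M5 → C2 → HQ: 8+17+22+17+12+17 = 93
… (106 more)
HQ → C2 → Q5 → H2 → M5 → K1 → HQ: 5+3+17+17+10+6 = 58  ← best
The minimum is 58.
One optimal route: HQ → C2 → Q5 → H2 → M5 → K1 → HQ.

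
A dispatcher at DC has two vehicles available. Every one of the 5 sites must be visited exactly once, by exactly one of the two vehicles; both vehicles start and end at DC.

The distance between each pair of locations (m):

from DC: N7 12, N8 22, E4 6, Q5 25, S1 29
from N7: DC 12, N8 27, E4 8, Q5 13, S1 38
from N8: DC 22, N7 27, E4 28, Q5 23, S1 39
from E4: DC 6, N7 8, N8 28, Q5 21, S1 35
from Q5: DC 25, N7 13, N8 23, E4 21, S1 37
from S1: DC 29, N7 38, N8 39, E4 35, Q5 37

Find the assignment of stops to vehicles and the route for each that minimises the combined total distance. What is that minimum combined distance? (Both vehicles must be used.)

128 m — the smallest possible combined total.

There are 2^4 − 1 = 15 ways to divide the 5 stops into two non-empty groups. For each, the best each vehicle can do is its own shortest tour through its group:
  {N7} + {N8, E4, Q5, S1}: 24 + 118 = 142
  {N8} + {N7, E4, Q5, S1}: 44 + 93 = 137
  {N7, N8} + {E4, Q5, S1}: 61 + 93 = 154
  {E4} + {N7, N8, Q5, S1}: 12 + 116 = 128
  {N7, E4} + {N8, Q5, S1}: 26 + 111 = 137
  {N8, E4} + {N7, Q5, S1}: 56 + 91 = 147
  … (15 splits in total)
Best: vehicle 1 DC → E4 → DC = 12; vehicle 2 DC → N7 → Q5 → N8 → S1 → DC = 116; combined 128.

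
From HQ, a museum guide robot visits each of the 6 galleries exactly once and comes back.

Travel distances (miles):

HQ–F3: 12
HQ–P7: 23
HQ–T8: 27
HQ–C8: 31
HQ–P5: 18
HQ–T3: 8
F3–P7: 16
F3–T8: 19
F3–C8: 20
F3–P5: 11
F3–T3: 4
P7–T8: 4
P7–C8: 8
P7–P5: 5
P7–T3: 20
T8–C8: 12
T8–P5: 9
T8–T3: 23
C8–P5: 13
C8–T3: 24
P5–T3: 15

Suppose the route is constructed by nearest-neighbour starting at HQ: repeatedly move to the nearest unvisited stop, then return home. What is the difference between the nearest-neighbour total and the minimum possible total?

From HQ: T3=8, F3=12, P5=18, P7=23, T8=27, C8=31 → choose T3 (8).
From T3: F3=4, P5=15, P7=20, T8=23, C8=24 → choose F3 (4).
From F3: P5=11, P7=16, T8=19, C8=20 → choose P5 (11).
From P5: P7=5, T8=9, C8=13 → choose P7 (5).
From P7: T8=4, C8=8 → choose T8 (4).
From T8: C8=12 → choose C8 (12).
NN route HQ → T3 → F3 → P5 → P7 → T8 → C8 → HQ costs 75.
Optimal: HQ → P5 → P7 → T8 → C8 → F3 → T3 → HQ costs 71 (by enumerating all 360 distinct tours).
Excess = 75 − 71 = 4.

4 miles longer than the optimal tour.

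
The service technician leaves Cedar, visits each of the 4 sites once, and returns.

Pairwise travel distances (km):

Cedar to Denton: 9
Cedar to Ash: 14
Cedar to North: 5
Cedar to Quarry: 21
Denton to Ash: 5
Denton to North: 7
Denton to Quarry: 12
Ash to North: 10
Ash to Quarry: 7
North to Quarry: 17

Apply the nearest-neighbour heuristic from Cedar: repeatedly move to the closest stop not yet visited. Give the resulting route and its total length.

Nearest-neighbour total = 45 km; route Cedar → North → Denton → Ash → Quarry → Cedar.

At Cedar the remaining stops are North 5, Denton 9, Ash 14, Quarry 21; go to North.
At North the remaining stops are Denton 7, Ash 10, Quarry 17; go to Denton.
At Denton the remaining stops are Ash 5, Quarry 12; go to Ash.
At Ash the remaining stops are Quarry 7; go to Quarry.
Return Quarry→Cedar: 21.
Total = 5 + 7 + 5 + 7 + 21 = 45.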